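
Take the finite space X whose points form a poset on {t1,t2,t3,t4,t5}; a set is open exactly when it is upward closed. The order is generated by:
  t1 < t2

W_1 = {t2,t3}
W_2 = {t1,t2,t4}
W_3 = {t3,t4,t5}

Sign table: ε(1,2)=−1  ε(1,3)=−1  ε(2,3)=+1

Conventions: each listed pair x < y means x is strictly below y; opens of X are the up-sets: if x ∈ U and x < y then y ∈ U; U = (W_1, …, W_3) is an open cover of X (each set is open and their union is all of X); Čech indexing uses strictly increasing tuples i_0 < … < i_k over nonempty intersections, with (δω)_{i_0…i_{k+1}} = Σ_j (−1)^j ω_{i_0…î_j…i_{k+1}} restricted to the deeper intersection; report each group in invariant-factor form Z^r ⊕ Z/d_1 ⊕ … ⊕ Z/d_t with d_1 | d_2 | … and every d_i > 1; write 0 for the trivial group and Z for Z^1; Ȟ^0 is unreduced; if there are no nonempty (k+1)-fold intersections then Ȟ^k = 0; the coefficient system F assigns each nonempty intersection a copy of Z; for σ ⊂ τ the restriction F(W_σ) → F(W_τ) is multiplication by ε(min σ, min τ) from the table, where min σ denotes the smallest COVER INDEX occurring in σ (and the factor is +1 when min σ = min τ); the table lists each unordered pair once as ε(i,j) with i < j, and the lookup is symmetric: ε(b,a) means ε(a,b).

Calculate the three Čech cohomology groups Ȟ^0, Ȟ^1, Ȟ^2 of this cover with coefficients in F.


Ȟ^0 ≅ Z, Ȟ^1 ≅ Z and Ȟ^2 ≅ 0

cover nerve:
  W12={t2} W13={t3} W23={t4}
C dims 3,3; δ0: rk 2, SNF 1^2
Ȟ^0: (3−2)−0=1 ⇒ Z
Ȟ^1: (3−0)−2=1 ⇒ Z
Ȟ^2: (0−0)−0=0 ⇒ 0


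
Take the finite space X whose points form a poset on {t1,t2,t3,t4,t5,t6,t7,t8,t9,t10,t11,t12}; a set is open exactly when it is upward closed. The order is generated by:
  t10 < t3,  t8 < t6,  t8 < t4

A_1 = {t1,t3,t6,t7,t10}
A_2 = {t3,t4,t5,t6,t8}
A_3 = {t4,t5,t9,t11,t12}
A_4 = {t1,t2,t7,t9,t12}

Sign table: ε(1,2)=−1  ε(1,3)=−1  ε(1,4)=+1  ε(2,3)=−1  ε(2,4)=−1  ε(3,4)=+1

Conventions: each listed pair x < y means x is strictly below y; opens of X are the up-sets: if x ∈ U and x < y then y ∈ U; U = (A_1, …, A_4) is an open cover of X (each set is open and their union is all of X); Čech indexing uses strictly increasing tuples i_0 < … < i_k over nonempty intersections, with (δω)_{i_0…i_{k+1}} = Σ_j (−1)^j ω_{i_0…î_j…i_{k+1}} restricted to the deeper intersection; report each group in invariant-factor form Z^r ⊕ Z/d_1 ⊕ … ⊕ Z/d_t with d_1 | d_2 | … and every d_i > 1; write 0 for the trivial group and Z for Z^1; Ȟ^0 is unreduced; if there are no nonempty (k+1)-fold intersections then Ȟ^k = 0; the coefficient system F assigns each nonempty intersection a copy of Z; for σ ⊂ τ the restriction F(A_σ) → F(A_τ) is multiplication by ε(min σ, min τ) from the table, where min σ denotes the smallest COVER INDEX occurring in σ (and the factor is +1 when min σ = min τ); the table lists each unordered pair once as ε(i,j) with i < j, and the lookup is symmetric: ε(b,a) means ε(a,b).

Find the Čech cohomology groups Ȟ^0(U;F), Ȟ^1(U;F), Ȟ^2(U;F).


Ȟ^0 ≅ Z, Ȟ^1 ≅ Z, Ȟ^2 ≅ 0

nerve of the cover:
  A12={t3,t6} A14={t1,t7} A23={t4,t5} A34={t9,t12}
C dims 4,4; δ0: rk 3, SNF 1^3
Ȟ^0 = (4 − 3) − 0 = 1, so Ȟ^0 ≅ Z
Ȟ^1 = (4 − 0) − 3 = 1, so Ȟ^1 ≅ Z
Ȟ^2 = (0 − 0) − 0 = 0, so Ȟ^2 ≅ 0


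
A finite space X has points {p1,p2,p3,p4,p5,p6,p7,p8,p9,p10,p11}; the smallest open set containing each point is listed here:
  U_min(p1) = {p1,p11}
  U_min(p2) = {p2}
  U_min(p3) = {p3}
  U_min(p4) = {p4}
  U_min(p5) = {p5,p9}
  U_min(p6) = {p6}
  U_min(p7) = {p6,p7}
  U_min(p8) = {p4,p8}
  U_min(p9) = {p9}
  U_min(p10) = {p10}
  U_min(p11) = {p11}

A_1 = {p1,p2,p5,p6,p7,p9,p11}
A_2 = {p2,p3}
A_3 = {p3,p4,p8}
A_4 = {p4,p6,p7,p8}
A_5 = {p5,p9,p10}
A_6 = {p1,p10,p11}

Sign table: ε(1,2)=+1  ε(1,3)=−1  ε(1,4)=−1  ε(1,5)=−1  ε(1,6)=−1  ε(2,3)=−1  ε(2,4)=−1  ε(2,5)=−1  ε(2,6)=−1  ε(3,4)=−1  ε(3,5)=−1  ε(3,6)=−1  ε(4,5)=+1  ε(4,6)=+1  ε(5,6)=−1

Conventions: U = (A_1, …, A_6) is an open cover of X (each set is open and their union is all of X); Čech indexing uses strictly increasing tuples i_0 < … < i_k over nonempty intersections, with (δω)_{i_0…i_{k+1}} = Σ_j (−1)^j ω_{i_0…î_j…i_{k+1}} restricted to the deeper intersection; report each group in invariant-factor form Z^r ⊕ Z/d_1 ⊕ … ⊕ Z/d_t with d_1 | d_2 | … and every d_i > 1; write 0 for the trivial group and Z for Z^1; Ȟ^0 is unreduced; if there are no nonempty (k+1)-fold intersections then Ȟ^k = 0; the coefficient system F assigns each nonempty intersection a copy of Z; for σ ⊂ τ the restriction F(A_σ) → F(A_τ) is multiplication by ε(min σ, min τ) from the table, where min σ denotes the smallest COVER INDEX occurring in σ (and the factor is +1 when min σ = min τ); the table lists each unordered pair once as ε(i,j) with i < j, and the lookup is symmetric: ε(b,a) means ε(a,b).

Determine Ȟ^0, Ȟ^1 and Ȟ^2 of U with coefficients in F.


Ȟ^0(U;F) ≅ 0; Ȟ^1(U;F) ≅ Z ⊕ Z/2; Ȟ^2(U;F) ≅ 0

intersection data:
  A12={p2} A14={p6,p7} A15={p5,p9} A16={p1,p11} A23={p3} A34={p4,p8} A56={p10}
C dims 6,7; δ0: rk 6, SNF 1^5·2
Ȟ^0 = (6 − 6) − 0 = 0, so Ȟ^0 ≅ 0
Ȟ^1 = (7 − 0) − 6 = 1 plus torsion [2], so Ȟ^1 ≅ Z ⊕ Z/2
Ȟ^2 = (0 − 0) − 0 = 0, so Ȟ^2 ≅ 0


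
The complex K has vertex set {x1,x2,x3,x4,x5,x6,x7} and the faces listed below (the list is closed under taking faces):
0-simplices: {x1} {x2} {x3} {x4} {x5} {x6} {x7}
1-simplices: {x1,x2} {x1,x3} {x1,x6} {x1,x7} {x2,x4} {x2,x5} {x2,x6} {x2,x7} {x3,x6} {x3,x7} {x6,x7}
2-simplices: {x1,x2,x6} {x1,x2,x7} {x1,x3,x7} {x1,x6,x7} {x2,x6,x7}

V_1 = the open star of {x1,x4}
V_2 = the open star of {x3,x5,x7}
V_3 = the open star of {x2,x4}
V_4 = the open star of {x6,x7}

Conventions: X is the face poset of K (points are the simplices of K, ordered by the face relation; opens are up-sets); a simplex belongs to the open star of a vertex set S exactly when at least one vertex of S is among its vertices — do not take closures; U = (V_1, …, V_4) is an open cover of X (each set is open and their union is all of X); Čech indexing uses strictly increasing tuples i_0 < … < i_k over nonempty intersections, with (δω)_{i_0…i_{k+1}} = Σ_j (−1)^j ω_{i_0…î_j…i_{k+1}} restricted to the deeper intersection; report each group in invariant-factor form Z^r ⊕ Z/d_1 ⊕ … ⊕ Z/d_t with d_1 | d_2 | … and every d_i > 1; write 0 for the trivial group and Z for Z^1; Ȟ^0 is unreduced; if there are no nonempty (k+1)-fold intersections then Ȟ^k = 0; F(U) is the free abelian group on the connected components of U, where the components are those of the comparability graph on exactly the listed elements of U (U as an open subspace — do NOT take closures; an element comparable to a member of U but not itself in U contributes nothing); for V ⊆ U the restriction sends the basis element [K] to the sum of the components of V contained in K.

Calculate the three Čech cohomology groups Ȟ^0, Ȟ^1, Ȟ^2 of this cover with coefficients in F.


intersection data:
  V1={{x1},{x4},{x1,x2},{x1,x3},{x1,x6},{x1,x7},{x2,x4},{x1,x2,x6},{x1,x2,x7},{x1,x3,x7},{x1,x6,x7}} V2={{x3},{x5},{x7},{x1,x3},{x1,x7},{x2,x5},{x2,x7},{x3,x6},{x3,x7},{x6,x7},{x1,x2,x7},{x1,x3,x7},{x1,x6,x7},{x2,x6,x7}} V3={{x2},{x4},{x1,x2},{x2,x4},{x2,x5},{x2,x6},{x2,x7},{x1,x2,x6},{x1,x2,x7},{x2,x6,x7}} V4={{x6},{x7},{x1,x6},{x1,x7},{x2,x6},{x2,x7},{x3,x6},{x3,x7},{x6,x7},{x1,x2,x6},{x1,x2,x7},{x1,x3,x7},{x1,x6,x7},{x2,x6,x7}}
  V12={{x1,x3},{x1,x7},{x1,x2,x7},{x1,x3,x7},{x1,x6,x7}} V13={{x4},{x1,x2},{x2,x4},{x1,x2,x6},{x1,x2,x7}} V14={{x1,x6},{x1,x7},{x1,x2,x6},{x1,x2,x7},{x1,x3,x7},{x1,x6,x7}} V23={{x2,x5},{x2,x7},{x1,x2,x7},{x2,x6,x7}} V24={{x7},{x1,x7},{x2,x7},{x3,x6},{x3,x7},{x6,x7},{x1,x2,x7},{x1,x3,x7},{x1,x6,x7},{x2,x6,x7}} V34={{x2,x6},{x2,x7},{x1,x2,x6},{x1,x2,x7},{x2,x6,x7}}
  V123={{x1,x2,x7}} V124={{x1,x7},{x1,x2,x7},{x1,x3,x7},{x1,x6,x7}} V134={{x1,x2,x6},{x1,x2,x7}} V234={{x2,x7},{x1,x2,x7},{x2,x6,x7}}
  V1234={{x1,x2,x7}}
components per intersection:
  V1: {{x1},{x1,x2},{x1,x3},{x1,x6},{x1,x7},{x1,x2,x6},{x1,x2,x7},{x1,x3,x7},{x1,x6,x7}} {{x4},{x2,x4}}
  V2: {{x3},{x7},{x1,x3},{x1,x7},{x2,x7},{x3,x6},{x3,x7},{x6,x7},{x1,x2,x7},{x1,x3,x7},{x1,x6,x7},{x2,x6,x7}} {{x5},{x2,x5}}
  V3: {{x2},{x4},{x1,x2},{x2,x4},{x2,x5},{x2,x6},{x2,x7},{x1,x2,x6},{x1,x2,x7},{x2,x6,x7}}
  V4: {{x6},{x7},{x1,x6},{x1,x7},{x2,x6},{x2,x7},{x3,x6},{x3,x7},{x6,x7},{x1,x2,x6},{x1,x2,x7},{x1,x3,x7},{x1,x6,x7},{x2,x6,x7}}
  V12: {{x1,x3},{x1,x7},{x1,x2,x7},{x1,x3,x7},{x1,x6,x7}}
  V13: {{x4},{x2,x4}} {{x1,x2},{x1,x2,x6},{x1,x2,x7}}
  V14: {{x1,x6},{x1,x7},{x1,x2,x6},{x1,x2,x7},{x1,x3,x7},{x1,x6,x7}}
  V23: {{x2,x5}} {{x2,x7},{x1,x2,x7},{x2,x6,x7}}
  V24: {{x7},{x1,x7},{x2,x7},{x3,x7},{x6,x7},{x1,x2,x7},{x1,x3,x7},{x1,x6,x7},{x2,x6,x7}} {{x3,x6}}
  V34: {{x2,x6},{x2,x7},{x1,x2,x6},{x1,x2,x7},{x2,x6,x7}}
  V123: {{x1,x2,x7}}
  V124: {{x1,x7},{x1,x2,x7},{x1,x3,x7},{x1,x6,x7}}
  V134: {{x1,x2,x6}} {{x1,x2,x7}}
  V234: {{x2,x7},{x1,x2,x7},{x2,x6,x7}}
  V1234: {{x1,x2,x7}}
C dims 6,9,5,1; δ0: rk 5, SNF 1^5; δ1: rk 3, SNF 1^3; δ2: rk 1, SNF 1^1
Ȟ^0 = (6 − 5) − 0 = 1, so Ȟ^0 ≅ Z
Ȟ^1 = (9 − 3) − 5 = 1, so Ȟ^1 ≅ Z
Ȟ^2 = (5 − 1) − 3 = 1, so Ȟ^2 ≅ Z

Ȟ^0(U;F) ≅ Z; Ȟ^1(U;F) ≅ Z; Ȟ^2(U;F) ≅ Z


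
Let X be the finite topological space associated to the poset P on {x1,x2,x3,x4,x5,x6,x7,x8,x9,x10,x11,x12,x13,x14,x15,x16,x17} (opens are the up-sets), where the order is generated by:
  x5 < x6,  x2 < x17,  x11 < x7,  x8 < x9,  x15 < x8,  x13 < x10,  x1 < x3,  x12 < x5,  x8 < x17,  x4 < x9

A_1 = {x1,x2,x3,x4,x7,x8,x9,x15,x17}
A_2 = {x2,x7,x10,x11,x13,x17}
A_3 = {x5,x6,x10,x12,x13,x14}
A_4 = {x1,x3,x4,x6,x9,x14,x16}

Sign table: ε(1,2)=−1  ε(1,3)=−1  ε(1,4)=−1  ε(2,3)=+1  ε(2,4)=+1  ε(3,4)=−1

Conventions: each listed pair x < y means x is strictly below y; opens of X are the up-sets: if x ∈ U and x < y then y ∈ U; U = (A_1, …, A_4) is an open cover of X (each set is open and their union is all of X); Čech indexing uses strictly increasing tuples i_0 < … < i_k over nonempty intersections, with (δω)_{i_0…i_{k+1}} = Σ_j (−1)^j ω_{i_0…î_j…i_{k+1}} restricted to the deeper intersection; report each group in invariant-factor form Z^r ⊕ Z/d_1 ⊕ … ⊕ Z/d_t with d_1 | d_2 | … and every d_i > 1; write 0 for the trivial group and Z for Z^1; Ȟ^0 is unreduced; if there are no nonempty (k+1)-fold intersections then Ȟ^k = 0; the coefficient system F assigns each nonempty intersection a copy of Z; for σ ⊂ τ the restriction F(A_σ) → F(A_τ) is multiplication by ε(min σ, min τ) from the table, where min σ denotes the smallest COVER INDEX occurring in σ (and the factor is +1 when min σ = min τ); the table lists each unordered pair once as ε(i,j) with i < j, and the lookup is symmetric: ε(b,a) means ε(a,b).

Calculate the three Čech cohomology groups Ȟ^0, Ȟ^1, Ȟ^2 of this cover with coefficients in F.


Ȟ^0 ≅ 0,  Ȟ^1 ≅ Z/2,  Ȟ^2 ≅ 0

nonempty overlaps:
  A12={x2,x7,x17} A14={x1,x3,x4,x9} A23={x10,x13} A34={x6,x14}
C dims 4,4; δ0: rk 4, SNF 1^3·2
degree 0: 4−4−0 = 0 → Ȟ^0 ≅ 0
degree 1: 4−0−4 = 0 plus torsion [2] → Ȟ^1 ≅ Z/2
degree 2: 0−0−0 = 0 → Ȟ^2 ≅ 0


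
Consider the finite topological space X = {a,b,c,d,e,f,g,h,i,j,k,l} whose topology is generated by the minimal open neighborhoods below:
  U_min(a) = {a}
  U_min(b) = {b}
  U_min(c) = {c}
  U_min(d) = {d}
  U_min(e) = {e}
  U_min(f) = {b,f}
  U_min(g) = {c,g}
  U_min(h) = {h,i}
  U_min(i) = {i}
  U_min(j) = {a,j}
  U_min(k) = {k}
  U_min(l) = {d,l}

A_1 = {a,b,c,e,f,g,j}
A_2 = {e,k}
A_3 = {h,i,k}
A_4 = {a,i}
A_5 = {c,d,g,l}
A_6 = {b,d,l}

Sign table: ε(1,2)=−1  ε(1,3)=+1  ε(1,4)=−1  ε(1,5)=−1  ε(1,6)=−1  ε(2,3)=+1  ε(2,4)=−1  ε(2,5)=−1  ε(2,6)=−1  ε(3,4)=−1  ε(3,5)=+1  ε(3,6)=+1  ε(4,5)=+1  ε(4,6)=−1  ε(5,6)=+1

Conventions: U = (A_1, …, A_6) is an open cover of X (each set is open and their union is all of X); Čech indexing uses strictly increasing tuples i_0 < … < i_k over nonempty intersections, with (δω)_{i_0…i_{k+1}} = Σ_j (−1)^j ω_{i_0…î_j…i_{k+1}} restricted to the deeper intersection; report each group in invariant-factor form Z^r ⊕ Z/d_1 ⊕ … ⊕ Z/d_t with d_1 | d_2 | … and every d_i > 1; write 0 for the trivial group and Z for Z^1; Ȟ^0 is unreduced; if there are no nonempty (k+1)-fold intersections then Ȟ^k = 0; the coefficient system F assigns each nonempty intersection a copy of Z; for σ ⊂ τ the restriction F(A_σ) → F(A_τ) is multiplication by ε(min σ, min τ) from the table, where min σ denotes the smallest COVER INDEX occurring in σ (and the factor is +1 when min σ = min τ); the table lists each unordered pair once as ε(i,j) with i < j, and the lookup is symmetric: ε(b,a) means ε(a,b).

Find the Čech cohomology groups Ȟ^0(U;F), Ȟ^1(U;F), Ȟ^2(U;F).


Ȟ^0(U;F) ≅ 0, Ȟ^1(U;F) ≅ Z ⊕ Z/2, Ȟ^2(U;F) ≅ 0

nonempty overlaps:
  A12={e} A14={a} A15={c,g} A16={b} A23={k} A34={i} A56={d,l}
C dims 6,7; δ0: rk 6, SNF 1^5·2
degree 0: 6−6−0 = 0 → Ȟ^0 ≅ 0
degree 1: 7−0−6 = 1 plus torsion [2] → Ȟ^1 ≅ Z ⊕ Z/2
degree 2: 0−0−0 = 0 → Ȟ^2 ≅ 0


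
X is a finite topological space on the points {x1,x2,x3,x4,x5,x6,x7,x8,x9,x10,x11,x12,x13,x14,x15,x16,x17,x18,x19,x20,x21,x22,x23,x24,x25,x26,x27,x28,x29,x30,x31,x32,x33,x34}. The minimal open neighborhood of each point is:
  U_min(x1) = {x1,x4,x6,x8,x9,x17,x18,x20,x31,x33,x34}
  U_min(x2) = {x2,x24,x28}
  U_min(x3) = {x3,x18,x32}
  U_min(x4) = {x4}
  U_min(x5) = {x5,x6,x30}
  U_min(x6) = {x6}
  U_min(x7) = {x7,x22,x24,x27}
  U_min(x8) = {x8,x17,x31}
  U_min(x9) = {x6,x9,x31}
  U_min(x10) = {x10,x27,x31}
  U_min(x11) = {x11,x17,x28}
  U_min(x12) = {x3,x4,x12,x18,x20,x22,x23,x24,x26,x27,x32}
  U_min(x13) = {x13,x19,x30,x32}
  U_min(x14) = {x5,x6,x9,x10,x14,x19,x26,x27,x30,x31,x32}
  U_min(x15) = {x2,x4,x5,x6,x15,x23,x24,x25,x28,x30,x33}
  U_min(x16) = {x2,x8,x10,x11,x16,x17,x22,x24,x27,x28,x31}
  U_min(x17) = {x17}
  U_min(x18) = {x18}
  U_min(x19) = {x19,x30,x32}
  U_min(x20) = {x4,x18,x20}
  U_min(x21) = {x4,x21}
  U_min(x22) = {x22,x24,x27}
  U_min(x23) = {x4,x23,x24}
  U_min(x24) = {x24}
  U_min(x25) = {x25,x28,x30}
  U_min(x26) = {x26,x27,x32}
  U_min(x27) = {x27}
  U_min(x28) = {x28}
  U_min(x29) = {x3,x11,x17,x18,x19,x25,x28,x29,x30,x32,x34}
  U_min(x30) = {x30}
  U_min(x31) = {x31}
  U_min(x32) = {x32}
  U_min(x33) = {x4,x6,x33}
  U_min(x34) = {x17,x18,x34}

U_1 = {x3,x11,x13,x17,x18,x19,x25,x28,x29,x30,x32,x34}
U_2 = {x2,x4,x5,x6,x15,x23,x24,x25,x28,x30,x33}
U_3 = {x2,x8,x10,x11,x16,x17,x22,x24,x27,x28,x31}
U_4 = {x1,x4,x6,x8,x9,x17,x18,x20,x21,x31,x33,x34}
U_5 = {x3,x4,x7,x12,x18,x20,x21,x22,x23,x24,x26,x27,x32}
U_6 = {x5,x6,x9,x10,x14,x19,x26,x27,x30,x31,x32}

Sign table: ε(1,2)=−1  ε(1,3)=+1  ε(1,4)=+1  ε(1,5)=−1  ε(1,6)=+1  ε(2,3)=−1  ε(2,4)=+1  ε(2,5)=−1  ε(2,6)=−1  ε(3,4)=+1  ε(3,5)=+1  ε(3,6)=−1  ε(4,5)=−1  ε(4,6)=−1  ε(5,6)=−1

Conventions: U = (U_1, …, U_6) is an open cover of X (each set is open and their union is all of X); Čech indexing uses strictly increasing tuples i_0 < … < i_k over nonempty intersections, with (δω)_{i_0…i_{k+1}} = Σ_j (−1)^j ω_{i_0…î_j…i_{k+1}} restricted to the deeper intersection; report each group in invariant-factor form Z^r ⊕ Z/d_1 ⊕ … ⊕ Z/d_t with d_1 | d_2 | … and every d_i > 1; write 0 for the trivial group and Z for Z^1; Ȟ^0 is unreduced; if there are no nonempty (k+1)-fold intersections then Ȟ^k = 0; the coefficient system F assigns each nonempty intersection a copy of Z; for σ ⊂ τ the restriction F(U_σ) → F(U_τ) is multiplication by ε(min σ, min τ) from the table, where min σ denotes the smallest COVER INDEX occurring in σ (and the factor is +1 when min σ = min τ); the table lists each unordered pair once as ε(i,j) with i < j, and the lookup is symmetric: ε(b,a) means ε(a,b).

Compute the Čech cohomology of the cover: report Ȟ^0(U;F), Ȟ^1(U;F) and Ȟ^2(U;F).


Ȟ^0 ≅ 0, Ȟ^1 ≅ Z/2 and Ȟ^2 ≅ Z

nerve simplices:
  U12={x25,x28,x30} U13={x11,x17,x28} U14={x17,x18,x34} U15={x3,x18,x32} U16={x19,x30,x32} U23={x2,x24,x28} U24={x4,x6,x33} U25={x4,x23,x24} U26={x5,x6,x30} U34={x8,x17,x31} U35={x22,x24,x27} U36={x10,x27,x31} U45={x4,x18,x20,x21} U46={x6,x9,x31} U56={x26,x27,x32}
  U123={x28} U126={x30} U134={x17} U145={x18} U156={x32} U235={x24} U245={x4} U246={x6} U346={x31} U356={x27}
C dims 6,15,10; δ0: rk 6, SNF 1^5·2; δ1: rk 9, SNF 1^9
degree 0: 6−6−0 = 0 → Ȟ^0 ≅ 0
degree 1: 15−9−6 = 0 plus torsion [2] → Ȟ^1 ≅ Z/2
degree 2: 10−0−9 = 1 → Ȟ^2 ≅ Z


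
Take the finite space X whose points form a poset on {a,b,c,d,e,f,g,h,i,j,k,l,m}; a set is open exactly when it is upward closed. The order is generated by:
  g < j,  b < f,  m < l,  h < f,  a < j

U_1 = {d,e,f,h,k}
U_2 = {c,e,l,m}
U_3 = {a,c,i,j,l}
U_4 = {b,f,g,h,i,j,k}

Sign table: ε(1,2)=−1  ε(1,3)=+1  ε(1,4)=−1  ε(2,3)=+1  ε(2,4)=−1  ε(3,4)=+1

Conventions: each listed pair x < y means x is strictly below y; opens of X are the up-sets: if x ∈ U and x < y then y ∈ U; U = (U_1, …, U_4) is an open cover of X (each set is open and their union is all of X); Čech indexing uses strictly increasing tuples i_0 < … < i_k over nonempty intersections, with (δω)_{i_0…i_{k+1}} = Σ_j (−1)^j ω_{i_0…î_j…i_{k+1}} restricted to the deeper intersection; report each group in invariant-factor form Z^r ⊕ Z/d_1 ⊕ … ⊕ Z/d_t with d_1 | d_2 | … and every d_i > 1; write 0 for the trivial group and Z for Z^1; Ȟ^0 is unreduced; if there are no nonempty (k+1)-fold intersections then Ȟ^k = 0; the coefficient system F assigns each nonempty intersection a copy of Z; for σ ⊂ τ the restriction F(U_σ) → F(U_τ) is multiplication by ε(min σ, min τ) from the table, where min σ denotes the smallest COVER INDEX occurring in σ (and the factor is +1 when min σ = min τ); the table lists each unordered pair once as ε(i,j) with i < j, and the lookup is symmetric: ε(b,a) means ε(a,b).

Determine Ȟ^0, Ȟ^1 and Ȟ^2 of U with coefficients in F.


nerve of the cover:
  U12={e} U14={f,h,k} U23={c,l} U34={i,j}
C dims 4,4; δ0: rk 3, SNF 1^3
Ȟ^0 = (4 − 3) − 0 = 1, so Ȟ^0 ≅ Z
Ȟ^1 = (4 − 0) − 3 = 1, so Ȟ^1 ≅ Z
Ȟ^2 = (0 − 0) − 0 = 0, so Ȟ^2 ≅ 0

Ȟ^0 ≅ Z; Ȟ^1 ≅ Z; Ȟ^2 ≅ 0


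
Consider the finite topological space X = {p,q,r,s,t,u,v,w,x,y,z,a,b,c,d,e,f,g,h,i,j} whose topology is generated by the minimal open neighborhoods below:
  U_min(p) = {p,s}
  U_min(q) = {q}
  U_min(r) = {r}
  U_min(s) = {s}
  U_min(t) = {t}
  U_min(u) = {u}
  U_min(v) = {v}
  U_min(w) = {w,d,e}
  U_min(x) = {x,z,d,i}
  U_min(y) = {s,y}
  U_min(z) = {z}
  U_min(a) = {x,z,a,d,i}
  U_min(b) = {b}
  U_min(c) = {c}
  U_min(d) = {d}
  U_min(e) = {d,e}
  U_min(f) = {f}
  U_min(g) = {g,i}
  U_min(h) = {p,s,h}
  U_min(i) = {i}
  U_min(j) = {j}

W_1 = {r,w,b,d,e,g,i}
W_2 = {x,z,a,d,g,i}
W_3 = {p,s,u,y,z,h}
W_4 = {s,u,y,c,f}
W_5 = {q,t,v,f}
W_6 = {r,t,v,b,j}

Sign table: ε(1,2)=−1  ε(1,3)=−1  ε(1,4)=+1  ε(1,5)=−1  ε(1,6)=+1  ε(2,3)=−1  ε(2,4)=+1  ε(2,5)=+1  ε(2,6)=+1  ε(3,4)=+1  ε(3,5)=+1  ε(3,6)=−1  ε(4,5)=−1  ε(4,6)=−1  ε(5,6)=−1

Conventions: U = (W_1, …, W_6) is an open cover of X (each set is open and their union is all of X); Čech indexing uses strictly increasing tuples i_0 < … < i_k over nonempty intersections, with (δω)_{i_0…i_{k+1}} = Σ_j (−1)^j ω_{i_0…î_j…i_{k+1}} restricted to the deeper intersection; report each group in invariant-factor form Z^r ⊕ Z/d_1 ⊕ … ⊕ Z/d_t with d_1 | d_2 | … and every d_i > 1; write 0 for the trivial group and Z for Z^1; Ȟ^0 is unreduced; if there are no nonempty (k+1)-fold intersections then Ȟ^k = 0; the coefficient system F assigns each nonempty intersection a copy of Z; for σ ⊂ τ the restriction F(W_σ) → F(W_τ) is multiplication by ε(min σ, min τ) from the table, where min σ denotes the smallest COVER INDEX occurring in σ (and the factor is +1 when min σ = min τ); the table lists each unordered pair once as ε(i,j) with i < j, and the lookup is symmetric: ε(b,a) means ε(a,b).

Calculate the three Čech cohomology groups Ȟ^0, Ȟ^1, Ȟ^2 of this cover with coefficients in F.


nerve simplices:
  W12={d,g,i} W16={r,b} W23={z} W34={s,u,y} W45={f} W56={t,v}
C dims 6,6; δ0: rk 5, SNF 1^5
degree 0: 6−5−0 = 1 → Ȟ^0 ≅ Z
degree 1: 6−0−5 = 1 → Ȟ^1 ≅ Z
degree 2: 0−0−0 = 0 → Ȟ^2 ≅ 0

Ȟ^0(U;F) ≅ Z, Ȟ^1(U;F) ≅ Z and Ȟ^2(U;F) ≅ 0


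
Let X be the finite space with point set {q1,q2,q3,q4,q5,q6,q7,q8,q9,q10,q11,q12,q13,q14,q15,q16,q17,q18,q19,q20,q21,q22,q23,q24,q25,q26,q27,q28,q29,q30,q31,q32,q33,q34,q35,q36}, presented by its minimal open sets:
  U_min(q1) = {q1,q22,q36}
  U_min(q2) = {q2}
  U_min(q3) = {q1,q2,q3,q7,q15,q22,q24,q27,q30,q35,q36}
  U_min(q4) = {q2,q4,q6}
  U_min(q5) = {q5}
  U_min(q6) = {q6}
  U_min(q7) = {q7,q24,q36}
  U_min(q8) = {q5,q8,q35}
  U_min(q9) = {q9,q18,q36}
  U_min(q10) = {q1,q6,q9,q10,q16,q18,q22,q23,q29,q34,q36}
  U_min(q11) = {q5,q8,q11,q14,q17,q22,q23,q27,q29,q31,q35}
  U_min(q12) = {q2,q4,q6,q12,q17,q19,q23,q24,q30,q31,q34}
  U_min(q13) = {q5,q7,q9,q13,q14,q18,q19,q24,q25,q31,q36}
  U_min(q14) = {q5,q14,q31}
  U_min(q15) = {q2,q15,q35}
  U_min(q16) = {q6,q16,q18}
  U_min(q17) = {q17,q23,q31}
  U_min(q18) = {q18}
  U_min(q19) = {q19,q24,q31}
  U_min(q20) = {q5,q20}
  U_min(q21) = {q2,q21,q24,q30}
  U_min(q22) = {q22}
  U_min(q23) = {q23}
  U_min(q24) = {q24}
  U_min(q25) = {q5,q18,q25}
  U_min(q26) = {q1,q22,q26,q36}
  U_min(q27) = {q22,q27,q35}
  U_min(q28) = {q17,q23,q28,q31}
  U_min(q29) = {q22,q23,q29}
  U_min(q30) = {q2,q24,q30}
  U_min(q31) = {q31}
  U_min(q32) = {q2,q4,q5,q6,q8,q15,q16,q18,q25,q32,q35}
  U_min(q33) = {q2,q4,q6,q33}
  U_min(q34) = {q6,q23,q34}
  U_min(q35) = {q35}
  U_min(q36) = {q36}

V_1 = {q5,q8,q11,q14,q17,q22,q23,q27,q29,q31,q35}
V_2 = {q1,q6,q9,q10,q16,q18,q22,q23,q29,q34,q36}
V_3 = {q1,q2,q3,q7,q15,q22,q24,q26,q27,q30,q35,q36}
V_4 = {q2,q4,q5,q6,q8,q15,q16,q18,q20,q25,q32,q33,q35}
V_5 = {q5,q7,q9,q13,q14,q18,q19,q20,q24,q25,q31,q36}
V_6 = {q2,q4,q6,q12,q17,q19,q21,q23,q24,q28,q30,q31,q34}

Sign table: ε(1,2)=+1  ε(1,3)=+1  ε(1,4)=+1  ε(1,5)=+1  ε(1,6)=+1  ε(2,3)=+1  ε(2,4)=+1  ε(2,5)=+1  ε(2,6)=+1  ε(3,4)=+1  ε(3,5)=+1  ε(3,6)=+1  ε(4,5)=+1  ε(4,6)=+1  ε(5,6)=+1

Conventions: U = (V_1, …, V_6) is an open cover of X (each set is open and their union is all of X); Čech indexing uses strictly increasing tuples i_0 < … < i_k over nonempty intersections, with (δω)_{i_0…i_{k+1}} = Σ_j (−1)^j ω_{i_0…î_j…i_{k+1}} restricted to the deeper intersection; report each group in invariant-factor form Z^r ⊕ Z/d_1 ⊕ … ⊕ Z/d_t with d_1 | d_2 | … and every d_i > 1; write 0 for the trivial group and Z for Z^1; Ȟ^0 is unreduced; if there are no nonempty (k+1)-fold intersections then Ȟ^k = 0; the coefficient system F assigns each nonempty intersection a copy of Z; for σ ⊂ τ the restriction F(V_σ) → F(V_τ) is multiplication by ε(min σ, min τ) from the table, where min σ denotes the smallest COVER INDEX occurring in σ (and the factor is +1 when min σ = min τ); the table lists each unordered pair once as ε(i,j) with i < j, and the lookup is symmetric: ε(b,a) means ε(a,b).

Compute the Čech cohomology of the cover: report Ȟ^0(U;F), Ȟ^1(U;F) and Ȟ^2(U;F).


intersection data:
  V12={q22,q23,q29} V13={q22,q27,q35} V14={q5,q8,q35} V15={q5,q14,q31} V16={q17,q23,q31} V23={q1,q22,q36} V24={q6,q16,q18} V25={q9,q18,q36} V26={q6,q23,q34} V34={q2,q15,q35} V35={q7,q24,q36} V36={q2,q24,q30} V45={q5,q18,q20,q25} V46={q2,q4,q6} V56={q19,q24,q31}
  V123={q22} V126={q23} V134={q35} V145={q5} V156={q31} V235={q36} V245={q18} V246={q6} V346={q2} V356={q24}
C dims 6,15,10; δ0: rk 5, SNF 1^5; δ1: rk 10, SNF 1^9·2
Ȟ^0 = (6 − 5) − 0 = 1, so Ȟ^0 ≅ Z
Ȟ^1 = (15 − 10) − 5 = 0, so Ȟ^1 ≅ 0
Ȟ^2 = (10 − 0) − 10 = 0 plus torsion [2], so Ȟ^2 ≅ Z/2

Ȟ^0(U;F) ≅ Z,  Ȟ^1(U;F) ≅ 0,  Ȟ^2(U;F) ≅ Z/2


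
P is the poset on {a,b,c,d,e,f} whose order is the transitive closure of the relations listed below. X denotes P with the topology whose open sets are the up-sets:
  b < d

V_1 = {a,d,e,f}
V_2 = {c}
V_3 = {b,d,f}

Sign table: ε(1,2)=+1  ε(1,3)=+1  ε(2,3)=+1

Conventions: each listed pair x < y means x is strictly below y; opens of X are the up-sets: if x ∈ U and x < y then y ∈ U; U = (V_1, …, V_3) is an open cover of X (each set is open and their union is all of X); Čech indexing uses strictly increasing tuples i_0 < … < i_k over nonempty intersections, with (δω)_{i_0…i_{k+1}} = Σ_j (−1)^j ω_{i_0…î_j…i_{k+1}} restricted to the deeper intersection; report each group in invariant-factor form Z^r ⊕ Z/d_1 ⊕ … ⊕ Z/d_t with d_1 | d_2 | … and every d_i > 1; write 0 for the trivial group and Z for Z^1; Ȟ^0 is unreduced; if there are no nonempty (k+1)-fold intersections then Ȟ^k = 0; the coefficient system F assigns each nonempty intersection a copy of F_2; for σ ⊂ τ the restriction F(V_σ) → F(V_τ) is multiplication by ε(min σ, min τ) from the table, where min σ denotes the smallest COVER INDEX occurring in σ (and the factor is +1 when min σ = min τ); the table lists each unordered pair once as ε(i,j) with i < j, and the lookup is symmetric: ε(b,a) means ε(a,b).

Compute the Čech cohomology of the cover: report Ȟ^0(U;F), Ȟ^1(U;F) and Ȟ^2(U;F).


cover nerve:
  V13={d,f}
C dims 3,1; δ0: rk_F2 1
Ȟ^0: (3−1)−0=2 ⇒ Z/2 ⊕ Z/2
Ȟ^1: (1−0)−1=0 ⇒ 0
Ȟ^2: (0−0)−0=0 ⇒ 0

Ȟ^0(U;F) ≅ Z/2 ⊕ Z/2; Ȟ^1(U;F) ≅ 0; Ȟ^2(U;F) ≅ 0


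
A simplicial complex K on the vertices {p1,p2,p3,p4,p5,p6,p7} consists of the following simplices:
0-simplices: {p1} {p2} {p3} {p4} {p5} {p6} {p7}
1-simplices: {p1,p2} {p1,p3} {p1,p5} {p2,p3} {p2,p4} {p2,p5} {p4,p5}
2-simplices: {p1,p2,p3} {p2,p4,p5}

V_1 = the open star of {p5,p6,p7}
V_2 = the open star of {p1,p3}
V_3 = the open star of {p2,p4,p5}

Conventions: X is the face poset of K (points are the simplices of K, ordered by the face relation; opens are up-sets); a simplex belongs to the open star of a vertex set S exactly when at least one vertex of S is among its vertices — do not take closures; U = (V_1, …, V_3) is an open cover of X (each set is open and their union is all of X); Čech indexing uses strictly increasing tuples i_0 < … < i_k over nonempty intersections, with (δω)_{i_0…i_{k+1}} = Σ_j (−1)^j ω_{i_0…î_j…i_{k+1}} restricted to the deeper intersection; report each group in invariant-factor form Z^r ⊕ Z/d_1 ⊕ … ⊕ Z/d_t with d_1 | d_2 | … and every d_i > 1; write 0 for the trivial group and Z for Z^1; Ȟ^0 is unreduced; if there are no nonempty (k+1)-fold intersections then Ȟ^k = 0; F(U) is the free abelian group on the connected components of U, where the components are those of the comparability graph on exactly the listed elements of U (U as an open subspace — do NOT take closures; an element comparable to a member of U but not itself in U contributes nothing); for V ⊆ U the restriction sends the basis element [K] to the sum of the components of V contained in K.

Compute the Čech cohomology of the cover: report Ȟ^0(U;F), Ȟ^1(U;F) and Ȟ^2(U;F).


Ȟ^0 = Z^3, Ȟ^1 = Z and Ȟ^2 = 0

intersection data:
  V1={{p5},{p6},{p7},{p1,p5},{p2,p5},{p4,p5},{p2,p4,p5}} V2={{p1},{p3},{p1,p2},{p1,p3},{p1,p5},{p2,p3},{p1,p2,p3}} V3={{p2},{p4},{p5},{p1,p2},{p1,p5},{p2,p3},{p2,p4},{p2,p5},{p4,p5},{p1,p2,p3},{p2,p4,p5}}
  V12={{p1,p5}} V13={{p5},{p1,p5},{p2,p5},{p4,p5},{p2,p4,p5}} V23={{p1,p2},{p1,p5},{p2,p3},{p1,p2,p3}}
  V123={{p1,p5}}
components per intersection:
  V1: {{p5},{p1,p5},{p2,p5},{p4,p5},{p2,p4,p5}} {{p6}} {{p7}}
  V2: {{p1},{p3},{p1,p2},{p1,p3},{p1,p5},{p2,p3},{p1,p2,p3}}
  V3: {{p2},{p4},{p5},{p1,p2},{p1,p5},{p2,p3},{p2,p4},{p2,p5},{p4,p5},{p1,p2,p3},{p2,p4,p5}}
  V12: {{p1,p5}}
  V13: {{p5},{p1,p5},{p2,p5},{p4,p5},{p2,p4,p5}}
  V23: {{p1,p2},{p2,p3},{p1,p2,p3}} {{p1,p5}}
  V123: {{p1,p5}}
C dims 5,4,1; δ0: rk 2, SNF 1^2; δ1: rk 1, SNF 1^1
Ȟ^0 = (5 − 2) − 0 = 3, so Ȟ^0 ≅ Z^3
Ȟ^1 = (4 − 1) − 2 = 1, so Ȟ^1 ≅ Z
Ȟ^2 = (1 − 0) − 1 = 0, so Ȟ^2 ≅ 0


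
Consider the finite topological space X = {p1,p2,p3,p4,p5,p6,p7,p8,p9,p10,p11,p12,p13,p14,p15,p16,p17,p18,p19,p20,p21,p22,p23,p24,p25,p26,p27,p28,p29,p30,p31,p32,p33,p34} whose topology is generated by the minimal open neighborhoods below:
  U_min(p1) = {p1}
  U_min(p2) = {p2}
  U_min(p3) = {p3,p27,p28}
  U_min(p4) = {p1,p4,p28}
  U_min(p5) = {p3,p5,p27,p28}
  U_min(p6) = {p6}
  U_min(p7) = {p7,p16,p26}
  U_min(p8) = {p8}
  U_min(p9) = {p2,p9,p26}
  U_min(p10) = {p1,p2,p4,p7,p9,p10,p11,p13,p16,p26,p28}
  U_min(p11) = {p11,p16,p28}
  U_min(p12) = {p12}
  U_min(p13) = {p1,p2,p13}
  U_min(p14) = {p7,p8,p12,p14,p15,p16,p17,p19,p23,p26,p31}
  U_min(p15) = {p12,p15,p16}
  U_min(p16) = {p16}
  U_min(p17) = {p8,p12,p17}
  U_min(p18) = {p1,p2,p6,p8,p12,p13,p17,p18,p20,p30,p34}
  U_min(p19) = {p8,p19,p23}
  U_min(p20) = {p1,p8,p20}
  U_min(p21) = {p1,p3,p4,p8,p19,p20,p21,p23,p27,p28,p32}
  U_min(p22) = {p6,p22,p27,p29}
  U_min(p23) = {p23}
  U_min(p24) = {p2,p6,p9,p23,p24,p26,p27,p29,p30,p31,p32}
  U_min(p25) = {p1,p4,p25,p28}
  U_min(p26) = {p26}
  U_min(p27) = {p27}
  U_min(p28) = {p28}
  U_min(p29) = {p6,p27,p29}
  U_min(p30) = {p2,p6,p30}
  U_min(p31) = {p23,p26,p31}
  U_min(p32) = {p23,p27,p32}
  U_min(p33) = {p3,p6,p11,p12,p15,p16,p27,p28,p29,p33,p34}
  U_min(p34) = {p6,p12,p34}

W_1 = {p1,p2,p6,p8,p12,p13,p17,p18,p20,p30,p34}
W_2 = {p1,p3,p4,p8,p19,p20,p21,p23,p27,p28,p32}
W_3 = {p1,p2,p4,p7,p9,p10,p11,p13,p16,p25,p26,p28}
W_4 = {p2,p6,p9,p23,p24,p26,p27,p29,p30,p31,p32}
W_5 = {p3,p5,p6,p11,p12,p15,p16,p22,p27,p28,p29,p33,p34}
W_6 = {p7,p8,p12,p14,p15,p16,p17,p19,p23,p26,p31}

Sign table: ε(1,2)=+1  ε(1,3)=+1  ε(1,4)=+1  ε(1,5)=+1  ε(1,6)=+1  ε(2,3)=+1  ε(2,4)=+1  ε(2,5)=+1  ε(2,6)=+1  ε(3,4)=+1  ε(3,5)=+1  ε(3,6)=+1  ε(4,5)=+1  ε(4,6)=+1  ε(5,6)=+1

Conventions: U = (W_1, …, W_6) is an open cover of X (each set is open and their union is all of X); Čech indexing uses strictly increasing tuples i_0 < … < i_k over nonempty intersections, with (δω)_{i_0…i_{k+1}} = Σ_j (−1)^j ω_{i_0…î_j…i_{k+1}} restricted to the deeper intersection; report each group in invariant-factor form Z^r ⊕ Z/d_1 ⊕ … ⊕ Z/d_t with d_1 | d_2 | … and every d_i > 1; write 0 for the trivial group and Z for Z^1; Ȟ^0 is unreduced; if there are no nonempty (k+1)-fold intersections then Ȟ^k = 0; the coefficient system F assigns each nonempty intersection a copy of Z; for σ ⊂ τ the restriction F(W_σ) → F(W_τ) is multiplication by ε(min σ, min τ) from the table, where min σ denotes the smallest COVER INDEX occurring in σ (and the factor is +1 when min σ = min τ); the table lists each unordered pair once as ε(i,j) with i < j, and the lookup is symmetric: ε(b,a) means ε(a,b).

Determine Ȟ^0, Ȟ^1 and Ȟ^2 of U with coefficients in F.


Ȟ^0 ≅ Z,  Ȟ^1 ≅ 0,  Ȟ^2 ≅ Z/2

nerve simplices:
  W12={p1,p8,p20} W13={p1,p2,p13} W14={p2,p6,p30} W15={p6,p12,p34} W16={p8,p12,p17} W23={p1,p4,p28} W24={p23,p27,p32} W25={p3,p27,p28} W26={p8,p19,p23} W34={p2,p9,p26} W35={p11,p16,p28} W36={p7,p16,p26} W45={p6,p27,p29} W46={p23,p26,p31} W56={p12,p15,p16}
  W123={p1} W126={p8} W134={p2} W145={p6} W156={p12} W235={p28} W245={p27} W246={p23} W346={p26} W356={p16}
C dims 6,15,10; δ0: rk 5, SNF 1^5; δ1: rk 10, SNF 1^9·2
degree 0: 6−5−0 = 1 → Ȟ^0 ≅ Z
degree 1: 15−10−5 = 0 → Ȟ^1 ≅ 0
degree 2: 10−0−10 = 0 plus torsion [2] → Ȟ^2 ≅ Z/2


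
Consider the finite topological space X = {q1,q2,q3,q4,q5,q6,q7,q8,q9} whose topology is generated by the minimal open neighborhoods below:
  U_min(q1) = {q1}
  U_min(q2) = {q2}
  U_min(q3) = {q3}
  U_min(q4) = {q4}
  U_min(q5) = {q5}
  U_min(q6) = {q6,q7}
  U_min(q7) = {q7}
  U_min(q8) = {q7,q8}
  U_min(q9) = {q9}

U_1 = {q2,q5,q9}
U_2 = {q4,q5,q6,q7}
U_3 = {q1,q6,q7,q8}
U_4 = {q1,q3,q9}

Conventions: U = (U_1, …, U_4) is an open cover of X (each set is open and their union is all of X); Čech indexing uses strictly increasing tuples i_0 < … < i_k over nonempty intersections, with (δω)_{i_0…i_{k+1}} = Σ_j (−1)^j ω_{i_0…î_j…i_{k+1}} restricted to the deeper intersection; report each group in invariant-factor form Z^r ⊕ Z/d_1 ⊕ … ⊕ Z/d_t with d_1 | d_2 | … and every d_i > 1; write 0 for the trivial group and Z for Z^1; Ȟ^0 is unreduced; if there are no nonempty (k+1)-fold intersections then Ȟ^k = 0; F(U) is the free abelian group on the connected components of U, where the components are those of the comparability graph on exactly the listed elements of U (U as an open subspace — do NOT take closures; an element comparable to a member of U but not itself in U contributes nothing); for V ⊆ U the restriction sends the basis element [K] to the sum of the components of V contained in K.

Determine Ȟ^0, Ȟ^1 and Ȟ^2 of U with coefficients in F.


nonempty intersections:
  U12={q5} U14={q9} U23={q6,q7} U34={q1}
components per intersection:
  U1: {q2} {q5} {q9}
  U2: {q4} {q5} {q6,q7}
  U3: {q1} {q6,q7,q8}
  U4: {q1} {q3} {q9}
  U12: {q5}
  U14: {q9}
  U23: {q6,q7}
  U34: {q1}
C dims 11,4; δ0: rk 4, SNF 1^4
Ȟ^0: (11−4)−0=7 ⇒ Z^7
Ȟ^1: (4−0)−4=0 ⇒ 0
Ȟ^2: (0−0)−0=0 ⇒ 0

Ȟ^0(U;F) ≅ Z^7, Ȟ^1(U;F) ≅ 0 and Ȟ^2(U;F) ≅ 0


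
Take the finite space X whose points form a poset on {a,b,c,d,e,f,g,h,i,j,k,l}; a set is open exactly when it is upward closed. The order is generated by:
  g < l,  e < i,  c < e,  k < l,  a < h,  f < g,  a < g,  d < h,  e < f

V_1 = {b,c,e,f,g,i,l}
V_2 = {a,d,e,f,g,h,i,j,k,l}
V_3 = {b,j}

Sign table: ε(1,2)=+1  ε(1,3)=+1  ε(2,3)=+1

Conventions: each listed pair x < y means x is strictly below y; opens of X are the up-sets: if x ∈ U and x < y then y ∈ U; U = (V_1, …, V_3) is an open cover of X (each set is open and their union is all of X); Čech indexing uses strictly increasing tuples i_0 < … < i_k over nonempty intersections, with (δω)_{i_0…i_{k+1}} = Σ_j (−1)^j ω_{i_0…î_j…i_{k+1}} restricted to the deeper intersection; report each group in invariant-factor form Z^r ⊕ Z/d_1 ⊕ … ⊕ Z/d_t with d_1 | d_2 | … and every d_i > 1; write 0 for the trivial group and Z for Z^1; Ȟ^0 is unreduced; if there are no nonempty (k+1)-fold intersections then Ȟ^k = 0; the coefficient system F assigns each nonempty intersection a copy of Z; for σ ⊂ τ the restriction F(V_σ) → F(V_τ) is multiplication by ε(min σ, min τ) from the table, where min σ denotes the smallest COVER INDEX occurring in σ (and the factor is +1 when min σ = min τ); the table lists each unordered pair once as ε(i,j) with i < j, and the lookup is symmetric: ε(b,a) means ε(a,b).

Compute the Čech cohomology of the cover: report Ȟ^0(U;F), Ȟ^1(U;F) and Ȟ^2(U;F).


nonempty overlaps:
  V12={e,f,g,i,l} V13={b} V23={j}
C dims 3,3; δ0: rk 2, SNF 1^2
degree 0: 3−2−0 = 1 → Ȟ^0 ≅ Z
degree 1: 3−0−2 = 1 → Ȟ^1 ≅ Z
degree 2: 0−0−0 = 0 → Ȟ^2 ≅ 0

Ȟ^0 ≅ Z, Ȟ^1 ≅ Z and Ȟ^2 ≅ 0


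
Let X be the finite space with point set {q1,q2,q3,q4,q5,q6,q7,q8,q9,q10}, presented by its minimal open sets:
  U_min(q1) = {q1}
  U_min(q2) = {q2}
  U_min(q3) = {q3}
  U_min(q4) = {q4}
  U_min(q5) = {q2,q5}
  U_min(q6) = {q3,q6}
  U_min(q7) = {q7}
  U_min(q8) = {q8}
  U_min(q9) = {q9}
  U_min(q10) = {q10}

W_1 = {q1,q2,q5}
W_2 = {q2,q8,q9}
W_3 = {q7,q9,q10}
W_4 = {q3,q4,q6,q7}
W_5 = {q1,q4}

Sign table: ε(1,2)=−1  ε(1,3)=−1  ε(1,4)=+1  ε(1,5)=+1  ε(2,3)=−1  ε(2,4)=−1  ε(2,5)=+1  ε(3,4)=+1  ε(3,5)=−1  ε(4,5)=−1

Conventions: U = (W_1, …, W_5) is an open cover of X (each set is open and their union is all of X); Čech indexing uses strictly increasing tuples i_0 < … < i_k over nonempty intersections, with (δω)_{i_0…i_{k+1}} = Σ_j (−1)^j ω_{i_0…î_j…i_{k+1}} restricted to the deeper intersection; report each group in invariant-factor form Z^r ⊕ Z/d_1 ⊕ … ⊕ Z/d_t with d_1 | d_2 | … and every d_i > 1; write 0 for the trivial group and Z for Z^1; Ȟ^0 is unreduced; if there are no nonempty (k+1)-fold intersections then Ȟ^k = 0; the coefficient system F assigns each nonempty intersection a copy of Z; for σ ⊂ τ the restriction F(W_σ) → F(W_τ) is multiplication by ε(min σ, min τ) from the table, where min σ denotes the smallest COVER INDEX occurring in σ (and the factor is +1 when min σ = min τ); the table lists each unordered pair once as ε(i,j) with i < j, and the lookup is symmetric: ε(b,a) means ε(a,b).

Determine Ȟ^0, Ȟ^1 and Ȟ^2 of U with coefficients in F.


nerve simplices:
  W12={q2} W15={q1} W23={q9} W34={q7} W45={q4}
C dims 5,5; δ0: rk 5, SNF 1^4·2
degree 0: 5−5−0 = 0 → Ȟ^0 ≅ 0
degree 1: 5−0−5 = 0 plus torsion [2] → Ȟ^1 ≅ Z/2
degree 2: 0−0−0 = 0 → Ȟ^2 ≅ 0

Ȟ^0 ≅ 0, Ȟ^1 ≅ Z/2 and Ȟ^2 ≅ 0


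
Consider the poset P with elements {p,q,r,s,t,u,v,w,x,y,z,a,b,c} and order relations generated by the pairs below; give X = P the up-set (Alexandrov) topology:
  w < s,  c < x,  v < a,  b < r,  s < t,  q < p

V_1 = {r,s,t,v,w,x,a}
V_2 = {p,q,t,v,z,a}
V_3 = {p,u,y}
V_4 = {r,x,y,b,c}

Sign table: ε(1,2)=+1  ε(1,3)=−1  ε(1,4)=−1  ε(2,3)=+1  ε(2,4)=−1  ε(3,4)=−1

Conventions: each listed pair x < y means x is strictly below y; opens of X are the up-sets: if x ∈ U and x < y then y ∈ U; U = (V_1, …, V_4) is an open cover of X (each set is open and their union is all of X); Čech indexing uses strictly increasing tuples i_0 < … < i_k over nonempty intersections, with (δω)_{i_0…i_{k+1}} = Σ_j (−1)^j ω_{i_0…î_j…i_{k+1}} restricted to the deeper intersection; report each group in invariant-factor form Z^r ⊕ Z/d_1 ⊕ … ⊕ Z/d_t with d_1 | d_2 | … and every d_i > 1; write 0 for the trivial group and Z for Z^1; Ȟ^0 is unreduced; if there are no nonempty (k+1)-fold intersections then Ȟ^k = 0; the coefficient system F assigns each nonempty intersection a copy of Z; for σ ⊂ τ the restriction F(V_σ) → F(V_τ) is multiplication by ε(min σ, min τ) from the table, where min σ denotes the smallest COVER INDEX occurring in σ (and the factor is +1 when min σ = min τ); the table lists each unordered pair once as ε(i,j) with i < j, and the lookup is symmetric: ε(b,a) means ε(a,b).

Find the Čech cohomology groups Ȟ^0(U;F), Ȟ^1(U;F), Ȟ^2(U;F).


Ȟ^0(U;F) ≅ Z, Ȟ^1(U;F) ≅ Z, Ȟ^2(U;F) ≅ 0

nerve of the cover:
  V12={t,v,a} V14={r,x} V23={p} V34={y}
C dims 4,4; δ0: rk 3, SNF 1^3
Ȟ^0 = (4 − 3) − 0 = 1, so Ȟ^0 ≅ Z
Ȟ^1 = (4 − 0) − 3 = 1, so Ȟ^1 ≅ Z
Ȟ^2 = (0 − 0) − 0 = 0, so Ȟ^2 ≅ 0


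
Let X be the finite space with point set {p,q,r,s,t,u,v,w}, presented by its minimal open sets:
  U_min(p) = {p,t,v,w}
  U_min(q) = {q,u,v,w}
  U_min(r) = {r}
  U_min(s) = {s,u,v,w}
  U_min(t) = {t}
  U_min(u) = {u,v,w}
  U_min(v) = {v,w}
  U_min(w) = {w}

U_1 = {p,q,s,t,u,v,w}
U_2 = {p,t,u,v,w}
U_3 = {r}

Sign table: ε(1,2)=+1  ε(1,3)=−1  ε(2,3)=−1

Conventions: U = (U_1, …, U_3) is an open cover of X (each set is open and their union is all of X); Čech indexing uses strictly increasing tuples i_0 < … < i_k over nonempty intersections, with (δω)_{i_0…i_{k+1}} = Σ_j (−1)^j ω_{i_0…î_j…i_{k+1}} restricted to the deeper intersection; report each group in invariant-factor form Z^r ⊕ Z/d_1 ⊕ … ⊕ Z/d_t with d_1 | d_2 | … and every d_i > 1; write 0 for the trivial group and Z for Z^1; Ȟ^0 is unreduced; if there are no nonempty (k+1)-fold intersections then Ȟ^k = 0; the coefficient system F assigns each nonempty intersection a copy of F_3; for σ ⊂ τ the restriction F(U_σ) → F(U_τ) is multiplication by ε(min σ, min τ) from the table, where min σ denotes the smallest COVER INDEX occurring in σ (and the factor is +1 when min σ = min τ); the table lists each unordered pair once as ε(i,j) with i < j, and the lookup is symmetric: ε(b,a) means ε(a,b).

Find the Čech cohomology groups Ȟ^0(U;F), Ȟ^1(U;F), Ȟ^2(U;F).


Ȟ^0 = Z/3 ⊕ Z/3, Ȟ^1 = 0, Ȟ^2 = 0

cover nerve:
  U12={p,t,u,v,w}
C dims 3,1; δ0: rk_F3 1
Ȟ^0: (3−1)−0=2 ⇒ Z/3 ⊕ Z/3
Ȟ^1: (1−0)−1=0 ⇒ 0
Ȟ^2: (0−0)−0=0 ⇒ 0
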